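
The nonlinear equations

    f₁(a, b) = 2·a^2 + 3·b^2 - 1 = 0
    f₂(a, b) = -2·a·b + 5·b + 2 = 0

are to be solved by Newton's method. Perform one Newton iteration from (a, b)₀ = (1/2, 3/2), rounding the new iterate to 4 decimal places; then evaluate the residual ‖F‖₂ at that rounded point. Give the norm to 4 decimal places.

7.0849

At (1/2, 3/2): F = (6.2500, 8.0000).
Jacobian J = [[4·a, 6·b], [-2·b, -2·a + 5]].
At the point, J = [[2.0000, 9.0000], [-3.0000, 4.0000]] (det J = 35.0000).
Solving J·Δ = −F gives Δ = (1.3429, -0.9929).
Then the next iterate is (a, b)₁ = (1.8429, 0.5071).
Re-evaluating at (1.8429, 0.5071): F = (6.564012, 2.666431), so ‖F‖₂ = 7.0849.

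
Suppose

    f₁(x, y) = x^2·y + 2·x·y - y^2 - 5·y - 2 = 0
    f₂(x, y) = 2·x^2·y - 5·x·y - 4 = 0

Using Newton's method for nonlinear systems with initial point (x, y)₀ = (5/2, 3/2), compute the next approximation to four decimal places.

At (5/2, 3/2): F = (5.1250, -4.0000).
Jacobian J = [[2·x·y + 2·y, x^2 + 2·x - 2·y - 5], [4·x·y - 5·y, 2·x^2 - 5·x]].
At the point, J = [[10.5000, 3.2500], [7.5000, 0.0000]] (det J = -24.3750).
Solving J·Δ = −F gives Δ = (0.5333, -3.3000).
Then the next iterate is (x, y)₁ = (3.0333, -1.8000).

(3.0333, -1.8000)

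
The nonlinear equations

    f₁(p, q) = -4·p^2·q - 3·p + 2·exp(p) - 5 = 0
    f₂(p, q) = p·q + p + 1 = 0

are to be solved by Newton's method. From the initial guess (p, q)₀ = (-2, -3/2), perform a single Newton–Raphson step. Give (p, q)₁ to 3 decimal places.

At (-2, -3/2): F = (25.27067, 2.000).
Jacobian J = [[-8·p·q + 2·exp(p) - 3, -4·p^2], [q + 1, p]].
At the point, J = [[-26.72933, -16.000], [-0.500, -2.000]] (det J = 45.45866).
Solving J·Δ = −F gives Δ = (0.408, 0.898).
Then the next iterate is (p, q)₁ = (-1.592, -0.602).

(-1.592, -0.602)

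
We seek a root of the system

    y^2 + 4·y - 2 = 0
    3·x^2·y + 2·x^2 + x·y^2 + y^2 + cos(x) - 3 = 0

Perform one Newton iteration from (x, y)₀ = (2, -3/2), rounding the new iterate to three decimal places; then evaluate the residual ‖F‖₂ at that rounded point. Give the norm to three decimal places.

At (2, -3/2): F = (-5.750, -6.66615).
Jacobian J = [[0, 2·y + 4], [6·x·y + 4·x + y^2 - sin(x), 3·x^2 + 2·x·y + 2·y]].
At the point, J = [[0.000, 1.000], [-8.65930, 3.000]] (det J = 8.65930).
Solving J·Δ = −F gives Δ = (1.222, 5.750).
Then the next iterate is (x, y)₁ = (3.222, 4.250).
Re-evaluating at (3.222, 4.250): F = (33.06250, 225.38704), so ‖F‖₂ = 227.799.

227.799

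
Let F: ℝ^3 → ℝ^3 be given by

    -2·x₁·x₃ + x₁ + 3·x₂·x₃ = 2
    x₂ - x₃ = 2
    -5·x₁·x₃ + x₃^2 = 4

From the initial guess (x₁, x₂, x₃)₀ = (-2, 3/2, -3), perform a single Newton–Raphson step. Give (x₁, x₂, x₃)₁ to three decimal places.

At (-2, 3/2, -3): F = (-29.500, 2.500, -25.000).
Jacobian J = [[-2·x₃ + 1, 3·x₃, -2·x₁ + 3·x₂], [0, 1, -1], [-5·x₃, 0, -5·x₁ + 2·x₃]].
At the point, J = [[7.000, -9.000, 8.500], [0.000, 1.000, -1.000], [15.000, 0.000, 4.000]] (det J = 35.500).
Solving J·Δ = −F gives Δ = (1.141, -0.528, 1.972).
Then the next iterate is (x₁, x₂, x₃)₁ = (-0.859, 0.972, -1.028).

(-0.859, 0.972, -1.028)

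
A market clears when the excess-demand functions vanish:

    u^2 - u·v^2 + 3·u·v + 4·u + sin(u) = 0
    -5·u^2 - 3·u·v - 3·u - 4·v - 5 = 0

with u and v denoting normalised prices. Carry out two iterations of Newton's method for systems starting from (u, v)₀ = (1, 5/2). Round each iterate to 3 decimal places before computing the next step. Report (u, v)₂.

(0.009, -1.604)

At (1, 5/2): F = (7.09147, -30.500).
Jacobian J = [[2·u - v^2 + 3·v + cos(u) + 4, -2·u·v + 3·u], [-10·u - 3·v - 3, -3·u - 4]].
At the point, J = [[7.79030, -2.000], [-20.500, -7.000]] (det J = -95.53212).
Solving J·Δ = −F gives Δ = (-1.158, -0.965).
Then the next iterate is (u, v)₁ = (-0.158, 1.535).
Round to (-0.158, 1.535) and repeat: F = (-1.11969, -10.06323), J = [[6.92032, 0.01106], [-6.025, -3.526]].
Δ = (0.167, -3.139), so (u, v)₂ = (0.009, -1.604).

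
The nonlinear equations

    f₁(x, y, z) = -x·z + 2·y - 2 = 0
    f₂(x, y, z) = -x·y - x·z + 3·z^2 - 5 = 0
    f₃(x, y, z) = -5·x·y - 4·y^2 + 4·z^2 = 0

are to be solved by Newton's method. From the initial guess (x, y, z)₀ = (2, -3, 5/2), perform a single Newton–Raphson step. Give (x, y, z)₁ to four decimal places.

At (2, -3, 5/2): F = (-13.0000, 14.7500, 19.0000).
Jacobian J = [[-z, 2, -x], [-y - z, -x, -x + 6·z], [-5·y, -5·x - 8·y, 8·z]].
At the point, J = [[-2.5000, 2.0000, -2.0000], [0.5000, -2.0000, 13.0000], [15.0000, 14.0000, 20.0000]] (det J = 851.0000).
Solving J·Δ = −F gives Δ = (-2.7039, 2.4694, -0.6507).
Then the next iterate is (x, y, z)₁ = (-0.7039, -0.5306, 1.8493).

(-0.7039, -0.5306, 1.8493)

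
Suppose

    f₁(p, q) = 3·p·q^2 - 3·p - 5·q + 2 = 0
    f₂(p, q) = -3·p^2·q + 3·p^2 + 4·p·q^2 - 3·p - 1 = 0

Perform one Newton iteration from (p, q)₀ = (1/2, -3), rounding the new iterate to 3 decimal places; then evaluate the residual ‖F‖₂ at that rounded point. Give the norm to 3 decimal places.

1.511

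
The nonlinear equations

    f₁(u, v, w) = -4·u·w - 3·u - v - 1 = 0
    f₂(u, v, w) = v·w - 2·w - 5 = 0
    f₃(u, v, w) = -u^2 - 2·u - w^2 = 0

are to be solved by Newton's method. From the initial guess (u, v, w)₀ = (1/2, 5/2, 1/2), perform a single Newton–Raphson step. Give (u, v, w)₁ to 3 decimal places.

(-6.500, -7.500, 20.000)

At (1/2, 5/2, 1/2): F = (-6.000, -4.750, -1.500).
Jacobian J = [[-4·w - 3, -1, -4·u], [0, w, v - 2], [-2·u - 2, 0, -2·w]].
At the point, J = [[-5.000, -1.000, -2.000], [0.000, 0.500, 0.500], [-3.000, 0.000, -1.000]] (det J = 1.000).
Solving J·Δ = −F gives Δ = (-7.000, -10.000, 19.500).
Then the next iterate is (u, v, w)₁ = (-6.500, -7.500, 20.000).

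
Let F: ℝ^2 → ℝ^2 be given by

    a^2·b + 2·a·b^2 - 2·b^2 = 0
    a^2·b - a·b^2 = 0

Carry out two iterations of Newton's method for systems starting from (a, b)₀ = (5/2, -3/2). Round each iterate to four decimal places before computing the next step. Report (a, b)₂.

(-2.6599, -4.1143)

At (5/2, -3/2): F = (-2.6250, -15.0000).
Jacobian J = [[2·a·b + 2·b^2, a^2 + 4·a·b - 4·b], [2·a·b - b^2, a^2 - 2·a·b]].
At the point, J = [[-3.0000, -2.7500], [-9.7500, 13.7500]] (det J = -68.0625).
Solving J·Δ = −F gives Δ = (-1.1364, 0.2851).
Then the next iterate is (a, b)₁ = (1.3636, -1.2149).
Round to (1.3636, -1.2149) and repeat: F = (-1.185657, -4.271640), J = [[-0.361311, 0.092454], [-4.789257, 5.172680]].
Δ = (-4.0235, -2.8994), so (a, b)₂ = (-2.6599, -4.1143).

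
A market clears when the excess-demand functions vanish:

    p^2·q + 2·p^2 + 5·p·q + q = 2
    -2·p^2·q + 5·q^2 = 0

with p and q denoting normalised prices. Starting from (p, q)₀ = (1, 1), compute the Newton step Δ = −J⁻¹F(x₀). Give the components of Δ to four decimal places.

At (1, 1): F = (7.0000, 3.0000).
Jacobian J = [[2·p·q + 4·p + 5·q, p^2 + 5·p + 1], [-4·p·q, -2·p^2 + 10·q]].
At the point, J = [[11.0000, 7.0000], [-4.0000, 8.0000]] (det J = 116.0000).
Solving J·Δ = −F gives Δ = (-0.3017, -0.5259).

(-0.3017, -0.5259)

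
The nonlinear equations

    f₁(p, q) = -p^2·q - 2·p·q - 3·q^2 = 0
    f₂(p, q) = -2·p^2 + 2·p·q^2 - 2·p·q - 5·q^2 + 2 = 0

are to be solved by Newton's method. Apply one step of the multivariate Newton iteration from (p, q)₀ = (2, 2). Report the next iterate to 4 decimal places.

At (2, 2): F = (-28.0000, -18.0000).
Jacobian J = [[-2·p·q - 2·q, -p^2 - 2·p - 6·q], [-4·p + 2·q^2 - 2·q, 4·p·q - 2·p - 10·q]].
At the point, J = [[-12.0000, -20.0000], [-4.0000, -8.0000]] (det J = 16.0000).
Solving J·Δ = −F gives Δ = (8.5000, -6.5000).
Then the next iterate is (p, q)₁ = (10.5000, -4.5000).

(10.5000, -4.5000)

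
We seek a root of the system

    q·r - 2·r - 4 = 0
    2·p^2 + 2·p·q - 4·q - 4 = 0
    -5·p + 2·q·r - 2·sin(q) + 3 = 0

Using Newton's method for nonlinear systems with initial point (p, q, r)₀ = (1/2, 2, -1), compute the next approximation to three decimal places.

At (1/2, 2, -1): F = (-4.000, -9.500, -5.31859).
Jacobian J = [[0, r, q - 2], [4·p + 2·q, 2·p - 4, 0], [-5, 2·r - 2·cos(q), 2·q]].
At the point, J = [[0.000, -1.000, 0.000], [6.000, -3.000, 0.000], [-5.000, -1.16771, 4.000]] (det J = 24.000).
Solving J·Δ = −F gives Δ = (-0.417, -4.000, -0.359).
Then the next iterate is (p, q, r)₁ = (0.083, -2.000, -1.359).

(0.083, -2.000, -1.359)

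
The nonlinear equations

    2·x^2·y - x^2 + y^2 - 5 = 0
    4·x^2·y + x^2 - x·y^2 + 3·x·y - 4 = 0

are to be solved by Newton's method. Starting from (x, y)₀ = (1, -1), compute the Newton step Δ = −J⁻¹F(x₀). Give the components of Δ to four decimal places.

(-1.1667, -0.0741)

At (1, -1): F = (-7.0000, -11.0000).
Jacobian J = [[4·x·y - 2·x, 2·x^2 + 2·y], [8·x·y + 2·x - y^2 + 3·y, 4·x^2 - 2·x·y + 3·x]].
At the point, J = [[-6.0000, 0.0000], [-10.0000, 9.0000]] (det J = -54.0000).
Solving J·Δ = −F gives Δ = (-1.1667, -0.0741).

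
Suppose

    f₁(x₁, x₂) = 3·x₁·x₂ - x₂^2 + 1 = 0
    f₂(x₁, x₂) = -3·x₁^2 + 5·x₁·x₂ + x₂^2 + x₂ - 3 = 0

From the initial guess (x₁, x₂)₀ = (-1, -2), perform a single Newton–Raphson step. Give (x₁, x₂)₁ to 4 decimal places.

(-0.4231, -1.5385)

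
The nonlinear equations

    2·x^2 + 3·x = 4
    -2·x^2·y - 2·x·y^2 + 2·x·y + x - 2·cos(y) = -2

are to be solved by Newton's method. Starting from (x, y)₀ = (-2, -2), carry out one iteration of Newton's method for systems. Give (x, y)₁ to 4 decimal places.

At (-2, -2): F = (-2.0000, 40.832294).
Jacobian J = [[4·x + 3, 0], [-4·x·y - 2·y^2 + 2·y + 1, -2·x^2 - 4·x·y + 2·x + 2·sin(y)]].
At the point, J = [[-5.0000, 0.0000], [-27.0000, -29.818595]] (det J = 149.092974).
Solving J·Δ = −F gives Δ = (-0.4000, 1.7315).
Then the next iterate is (x, y)₁ = (-2.4000, -0.2685).

(-2.4000, -0.2685)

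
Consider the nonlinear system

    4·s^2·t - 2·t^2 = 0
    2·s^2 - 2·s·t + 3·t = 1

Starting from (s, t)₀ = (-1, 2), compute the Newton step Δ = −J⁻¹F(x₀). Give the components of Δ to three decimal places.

(0.393, -1.571)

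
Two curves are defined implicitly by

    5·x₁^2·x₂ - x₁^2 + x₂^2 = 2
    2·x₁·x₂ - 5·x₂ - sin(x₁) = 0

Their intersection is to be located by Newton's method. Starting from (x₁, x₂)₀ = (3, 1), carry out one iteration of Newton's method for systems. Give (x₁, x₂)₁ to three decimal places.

At (3, 1): F = (35.000, 0.85888).
Jacobian J = [[10·x₁·x₂ - 2·x₁, 5·x₁^2 + 2·x₂], [2·x₂ - cos(x₁), 2·x₁ - 5]].
At the point, J = [[24.000, 47.000], [2.98999, 1.000]] (det J = -116.52965).
Solving J·Δ = −F gives Δ = (-0.046, -0.721).
Then the next iterate is (x₁, x₂)₁ = (2.954, 0.279).

(2.954, 0.279)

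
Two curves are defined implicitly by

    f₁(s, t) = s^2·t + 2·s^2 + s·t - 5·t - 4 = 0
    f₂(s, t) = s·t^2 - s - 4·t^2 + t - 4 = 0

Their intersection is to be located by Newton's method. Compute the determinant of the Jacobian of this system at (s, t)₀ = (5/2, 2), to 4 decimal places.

-121.2500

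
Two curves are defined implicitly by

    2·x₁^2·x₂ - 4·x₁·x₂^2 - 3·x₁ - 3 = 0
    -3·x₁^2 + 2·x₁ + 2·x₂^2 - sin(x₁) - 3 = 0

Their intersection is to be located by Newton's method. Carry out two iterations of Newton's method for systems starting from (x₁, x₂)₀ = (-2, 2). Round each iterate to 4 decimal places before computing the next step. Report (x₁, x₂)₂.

(-0.5197, 1.3229)

At (-2, 2): F = (51.0000, -10.090703).
Jacobian J = [[4·x₁·x₂ - 4·x₂^2 - 3, 2·x₁^2 - 8·x₁·x₂], [-6·x₁ - cos(x₁) + 2, 4·x₂]].
At the point, J = [[-35.0000, 40.0000], [14.416147, 8.0000]] (det J = -856.645873).
Solving J·Δ = −F gives Δ = (0.9474, -0.4460).
Then the next iterate is (x₁, x₂)₁ = (-1.0526, 1.5540).
Round to (-1.0526, 1.5540) and repeat: F = (13.769123, -2.730554), J = [[-19.202626, 15.301857], [7.820286, 6.2160]].
Δ = (0.5329, -0.2311), so (x₁, x₂)₂ = (-0.5197, 1.3229).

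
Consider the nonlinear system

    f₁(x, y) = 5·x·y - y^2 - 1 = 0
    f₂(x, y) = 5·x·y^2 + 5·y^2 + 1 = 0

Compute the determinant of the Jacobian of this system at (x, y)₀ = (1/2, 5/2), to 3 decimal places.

546.875

J = [[5·y, 5·x - 2·y], [5·y^2, 10·x·y + 10·y]].
At the point, J = [[12.500, -2.500], [31.250, 37.500]].
det J = 546.875.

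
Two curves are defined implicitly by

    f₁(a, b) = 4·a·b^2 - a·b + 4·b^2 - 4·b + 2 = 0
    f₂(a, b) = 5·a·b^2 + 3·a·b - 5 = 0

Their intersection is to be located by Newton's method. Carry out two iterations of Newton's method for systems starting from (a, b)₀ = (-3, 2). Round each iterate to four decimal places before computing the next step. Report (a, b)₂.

At (-3, 2): F = (-32.0000, -83.0000).
Jacobian J = [[4·b^2 - b, 8·a·b - a + 8·b - 4], [5·b^2 + 3·b, 10·a·b + 3·a]].
At the point, J = [[14.0000, -33.0000], [26.0000, -69.0000]] (det J = -108.0000).
Solving J·Δ = −F gives Δ = (-4.9167, -3.0556).
Then the next iterate is (a, b)₁ = (-7.9167, -1.0556).
Round to (-7.9167, -1.0556) and repeat: F = (-32.963345, -24.036946), J = [[5.512765, 62.326848], [2.404657, 59.818585]].
Δ = (2.6331, 0.2960), so (a, b)₂ = (-5.2836, -0.7596).

(-5.2836, -0.7596)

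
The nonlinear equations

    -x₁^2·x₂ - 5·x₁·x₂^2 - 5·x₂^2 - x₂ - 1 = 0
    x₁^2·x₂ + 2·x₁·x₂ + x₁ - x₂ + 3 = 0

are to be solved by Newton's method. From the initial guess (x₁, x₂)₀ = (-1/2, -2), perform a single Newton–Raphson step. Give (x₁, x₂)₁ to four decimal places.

At (-1/2, -2): F = (-8.5000, 6.0000).
Jacobian J = [[-2·x₁·x₂ - 5·x₂^2, -x₁^2 - 10·x₁·x₂ - 10·x₂ - 1], [2·x₁·x₂ + 2·x₂ + 1, x₁^2 + 2·x₁ - 1]].
At the point, J = [[-22.0000, 8.7500], [-1.0000, -1.7500]] (det J = 47.2500).
Solving J·Δ = −F gives Δ = (0.7963, 2.9735).
Then the next iterate is (x₁, x₂)₁ = (0.2963, 0.9735).

(0.2963, 0.9735)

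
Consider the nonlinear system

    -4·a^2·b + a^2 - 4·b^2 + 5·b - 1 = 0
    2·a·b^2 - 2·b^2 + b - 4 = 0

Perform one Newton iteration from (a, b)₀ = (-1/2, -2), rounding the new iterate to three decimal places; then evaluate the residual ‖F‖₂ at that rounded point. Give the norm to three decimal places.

8.483

At (-1/2, -2): F = (-24.750, -18.000).
Jacobian J = [[-8·a·b + 2·a, -4·a^2 - 8·b + 5], [2·b^2, 4·a·b - 4·b + 1]].
At the point, J = [[-9.000, 20.000], [8.000, 13.000]] (det J = -277.000).
Solving J·Δ = −F gives Δ = (0.138, 1.300).
Then the next iterate is (a, b)₁ = (-0.362, -0.700).
Re-evaluating at (-0.362, -0.700): F = (-5.96203, -6.03476), so ‖F‖₂ = 8.483.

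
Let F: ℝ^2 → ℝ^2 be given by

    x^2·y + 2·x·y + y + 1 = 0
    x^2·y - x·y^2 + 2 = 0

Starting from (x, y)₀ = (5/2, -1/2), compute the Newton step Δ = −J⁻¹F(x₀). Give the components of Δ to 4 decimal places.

(7.6429, 2.6020)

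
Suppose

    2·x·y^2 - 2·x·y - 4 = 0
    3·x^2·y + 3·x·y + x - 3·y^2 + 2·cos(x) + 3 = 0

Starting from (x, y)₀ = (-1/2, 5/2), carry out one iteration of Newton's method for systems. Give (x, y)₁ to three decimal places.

At (-1/2, 5/2): F = (-7.750, -16.36983).
Jacobian J = [[2·y^2 - 2·y, 4·x·y - 2·x], [6·x·y + 3·y - 2·sin(x) + 1, 3·x^2 + 3·x - 6·y]].
At the point, J = [[7.500, -4.000], [1.95885, -15.750]] (det J = -110.28960).
Solving J·Δ = −F gives Δ = (0.513, -0.976).
Then the next iterate is (x, y)₁ = (0.013, 1.524).

(0.013, 1.524)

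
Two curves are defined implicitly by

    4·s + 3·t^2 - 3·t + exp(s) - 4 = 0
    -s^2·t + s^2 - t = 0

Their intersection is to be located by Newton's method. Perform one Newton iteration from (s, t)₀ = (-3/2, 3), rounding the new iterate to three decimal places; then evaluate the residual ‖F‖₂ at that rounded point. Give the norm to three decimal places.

At (-3/2, 3): F = (8.22313, -7.500).
Jacobian J = [[exp(s) + 4, 6·t - 3], [-2·s·t + 2·s, -s^2 - 1]].
At the point, J = [[4.22313, 15.000], [6.000, -3.250]] (det J = -103.72517).
Solving J·Δ = −F gives Δ = (0.827, -0.781).
Then the next iterate is (s, t)₁ = (-0.673, 2.219).
Re-evaluating at (-0.673, 2.219): F = (1.93306, -2.77112), so ‖F‖₂ = 3.379.

3.379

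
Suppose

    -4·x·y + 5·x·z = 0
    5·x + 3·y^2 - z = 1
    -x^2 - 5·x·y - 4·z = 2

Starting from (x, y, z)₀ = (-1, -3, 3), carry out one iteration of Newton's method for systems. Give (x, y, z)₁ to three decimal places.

(-2.328, -1.727, -8.553)

At (-1, -3, 3): F = (-27.000, 18.000, -30.000).
Jacobian J = [[-4·y + 5·z, -4·x, 5·x], [5, 6·y, -1], [-2·x - 5·y, -5·x, -4]].
At the point, J = [[27.000, 4.000, -5.000], [5.000, -18.000, -1.000], [17.000, 5.000, -4.000]] (det J = 436.000).
Solving J·Δ = −F gives Δ = (-1.328, 1.273, -11.553).
Then the next iterate is (x, y, z)₁ = (-2.328, -1.727, -8.553).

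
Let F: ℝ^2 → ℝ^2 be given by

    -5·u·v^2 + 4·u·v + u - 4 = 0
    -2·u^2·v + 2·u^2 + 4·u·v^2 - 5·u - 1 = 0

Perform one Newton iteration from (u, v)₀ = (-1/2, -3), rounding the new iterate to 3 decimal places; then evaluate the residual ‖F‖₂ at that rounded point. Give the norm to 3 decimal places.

At (-1/2, -3): F = (24.000, -14.500).
Jacobian J = [[-5·v^2 + 4·v + 1, -10·u·v + 4·u], [-4·u·v + 4·u + 4·v^2 - 5, -2·u^2 + 8·u·v]].
At the point, J = [[-56.000, -17.000], [23.000, 11.500]] (det J = -253.000).
Solving J·Δ = −F gives Δ = (0.117, 1.028).
Then the next iterate is (u, v)₁ = (-0.383, -1.972).
Re-evaluating at (-0.383, -1.972): F = (6.08513, -4.17070), so ‖F‖₂ = 7.377.

7.377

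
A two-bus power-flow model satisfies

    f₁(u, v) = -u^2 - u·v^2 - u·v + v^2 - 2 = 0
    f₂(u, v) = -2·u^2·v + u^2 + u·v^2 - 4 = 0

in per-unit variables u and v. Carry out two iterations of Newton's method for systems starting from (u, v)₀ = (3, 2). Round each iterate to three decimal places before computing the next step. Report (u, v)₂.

At (3, 2): F = (-25.000, -19.000).
Jacobian J = [[-2·u - v^2 - v, -2·u·v - u + 2·v], [-4·u·v + 2·u + v^2, -2·u^2 + 2·u·v]].
At the point, J = [[-12.000, -11.000], [-14.000, -6.000]] (det J = -82.000).
Solving J·Δ = −F gives Δ = (-0.720, -1.488).
Then the next iterate is (u, v)₁ = (2.280, 0.512).
Round to (2.280, 0.512) and repeat: F = (-8.70130, -3.52707), J = [[-5.33414, -3.59072], [0.15270, -8.06208]].
Δ = (-1.320, -0.462), so (u, v)₂ = (0.960, 0.050).

(0.960, 0.050)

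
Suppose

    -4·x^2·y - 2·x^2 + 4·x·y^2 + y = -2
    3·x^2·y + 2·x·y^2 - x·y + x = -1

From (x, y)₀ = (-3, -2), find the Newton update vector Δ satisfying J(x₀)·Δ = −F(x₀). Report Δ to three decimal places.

(0.853, 0.850)

At (-3, -2): F = (6.000, -86.000).
Jacobian J = [[-8·x·y - 4·x + 4·y^2, -4·x^2 + 8·x·y + 1], [6·x·y + 2·y^2 - y + 1, 3·x^2 + 4·x·y - x]].
At the point, J = [[-20.000, 13.000], [47.000, 54.000]] (det J = -1691.000).
Solving J·Δ = −F gives Δ = (0.853, 0.850).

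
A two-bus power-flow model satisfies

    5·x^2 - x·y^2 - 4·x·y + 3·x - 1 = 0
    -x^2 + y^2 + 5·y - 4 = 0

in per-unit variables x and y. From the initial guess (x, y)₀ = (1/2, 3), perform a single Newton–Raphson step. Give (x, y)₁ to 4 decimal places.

(0.5169, 1.2061)

At (1/2, 3): F = (-8.7500, 19.7500).
Jacobian J = [[10·x - y^2 - 4·y + 3, -2·x·y - 4·x], [-2·x, 2·y + 5]].
At the point, J = [[-13.0000, -5.0000], [-1.0000, 11.0000]] (det J = -148.0000).
Solving J·Δ = −F gives Δ = (0.0169, -1.7939).
Then the next iterate is (x, y)₁ = (0.5169, 1.2061).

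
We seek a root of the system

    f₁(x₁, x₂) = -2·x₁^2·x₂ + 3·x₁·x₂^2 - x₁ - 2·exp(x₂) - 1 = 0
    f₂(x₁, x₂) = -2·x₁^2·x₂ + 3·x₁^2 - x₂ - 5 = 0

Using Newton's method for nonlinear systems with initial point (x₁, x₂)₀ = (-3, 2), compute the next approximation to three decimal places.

At (-3, 2): F = (-84.77811, -16.000).
Jacobian J = [[-4·x₁·x₂ + 3·x₂^2 - 1, -2·x₁^2 + 6·x₁·x₂ - 2·exp(x₂)], [-4·x₁·x₂ + 6·x₁, -2·x₁^2 - 1]].
At the point, J = [[35.000, -68.77811], [6.000, -19.000]] (det J = -252.33133).
Solving J·Δ = −F gives Δ = (2.022, -0.203).
Then the next iterate is (x₁, x₂)₁ = (-0.978, 1.797).

(-0.978, 1.797)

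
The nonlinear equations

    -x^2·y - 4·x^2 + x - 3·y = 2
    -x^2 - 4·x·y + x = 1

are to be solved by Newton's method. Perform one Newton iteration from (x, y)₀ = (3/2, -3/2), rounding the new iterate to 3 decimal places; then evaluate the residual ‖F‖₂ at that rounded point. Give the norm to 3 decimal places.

At (3/2, -3/2): F = (-1.625, 7.250).
Jacobian J = [[-2·x·y - 8·x + 1, -x^2 - 3], [-2·x - 4·y + 1, -4·x]].
At the point, J = [[-6.500, -5.250], [4.000, -6.000]] (det J = 60.000).
Solving J·Δ = −F gives Δ = (-0.797, 0.677).
Then the next iterate is (x, y)₁ = (0.703, -0.823).
Re-evaluating at (0.703, -0.823): F = (-0.39810, 1.52307), so ‖F‖₂ = 1.574.

1.574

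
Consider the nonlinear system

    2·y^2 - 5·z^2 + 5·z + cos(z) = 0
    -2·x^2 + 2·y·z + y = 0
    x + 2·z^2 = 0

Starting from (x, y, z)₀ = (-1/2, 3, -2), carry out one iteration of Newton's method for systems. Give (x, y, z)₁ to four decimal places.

(-0.2453, 1.9418, -1.0307)

At (-1/2, 3, -2): F = (-12.416147, -9.5000, 7.5000).
Jacobian J = [[0, 4·y, -10·z - sin(z) + 5], [-4·x, 2·z + 1, 2·y], [1, 0, 4·z]].
At the point, J = [[0.0000, 12.0000, 25.909297], [2.0000, -3.0000, 6.0000], [1.0000, 0.0000, -8.0000]] (det J = 341.727892).
Solving J·Δ = −F gives Δ = (0.2547, -1.0582, 0.9693).
Then the next iterate is (x, y, z)₁ = (-0.2453, 1.9418, -1.0307).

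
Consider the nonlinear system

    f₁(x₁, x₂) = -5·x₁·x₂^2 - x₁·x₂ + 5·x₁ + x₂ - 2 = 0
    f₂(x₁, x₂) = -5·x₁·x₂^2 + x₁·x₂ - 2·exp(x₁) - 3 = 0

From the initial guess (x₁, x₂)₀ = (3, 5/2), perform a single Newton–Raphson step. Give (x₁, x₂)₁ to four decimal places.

At (3, 5/2): F = (-85.7500, -129.421074).
Jacobian J = [[-5·x₂^2 - x₂ + 5, -10·x₁·x₂ - x₁ + 1], [-5·x₂^2 + x₂ - 2·exp(x₁), -10·x₁·x₂ + x₁]].
At the point, J = [[-28.7500, -77.0000], [-68.921074, -72.0000]] (det J = -3236.922686).
Solving J·Δ = −F gives Δ = (-1.1713, -0.6763).
Then the next iterate is (x₁, x₂)₁ = (1.8287, 1.8237).

(1.8287, 1.8237)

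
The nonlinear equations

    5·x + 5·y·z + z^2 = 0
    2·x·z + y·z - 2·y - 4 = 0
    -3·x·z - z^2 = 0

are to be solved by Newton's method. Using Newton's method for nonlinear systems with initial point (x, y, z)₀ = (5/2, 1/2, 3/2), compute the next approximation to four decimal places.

(6.2355, -2.3401, -1.3866)

At (5/2, 1/2, 3/2): F = (18.5000, 3.2500, -13.5000).
Jacobian J = [[5, 5·z, 5·y + 2·z], [2·z, z - 2, 2·x + y], [-3·z, 0, -3·x - 2·z]].
At the point, J = [[5.0000, 7.5000, 5.5000], [3.0000, -0.5000, 5.5000], [-4.5000, 0.0000, -10.5000]] (det J = 64.5000).
Solving J·Δ = −F gives Δ = (3.7355, -2.8401, -2.8866).
Then the next iterate is (x, y, z)₁ = (6.2355, -2.3401, -1.3866).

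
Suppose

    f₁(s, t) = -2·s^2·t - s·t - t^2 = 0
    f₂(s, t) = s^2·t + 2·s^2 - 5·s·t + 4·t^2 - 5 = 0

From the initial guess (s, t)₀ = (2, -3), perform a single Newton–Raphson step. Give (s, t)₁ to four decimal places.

At (2, -3): F = (21.0000, 57.0000).
Jacobian J = [[-4·s·t - t, -2·s^2 - s - 2·t], [2·s·t + 4·s - 5·t, s^2 - 5·s + 8·t]].
At the point, J = [[27.0000, -4.0000], [11.0000, -30.0000]] (det J = -766.0000).
Solving J·Δ = −F gives Δ = (-0.5248, 1.7076).
Then the next iterate is (s, t)₁ = (1.4752, -1.2924).

(1.4752, -1.2924)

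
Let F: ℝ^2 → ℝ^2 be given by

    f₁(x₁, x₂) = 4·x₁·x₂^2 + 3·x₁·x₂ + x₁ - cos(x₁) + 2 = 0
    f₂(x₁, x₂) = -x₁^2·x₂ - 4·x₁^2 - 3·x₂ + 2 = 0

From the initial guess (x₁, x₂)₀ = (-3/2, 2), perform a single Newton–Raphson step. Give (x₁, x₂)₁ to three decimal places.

(-0.675, 1.494)

At (-3/2, 2): F = (-32.57074, -17.500).
Jacobian J = [[4·x₂^2 + 3·x₂ + sin(x₁) + 1, 8·x₁·x₂ + 3·x₁], [-2·x₁·x₂ - 8·x₁, -x₁^2 - 3]].
At the point, J = [[22.00251, -28.500], [18.000, -5.250]] (det J = 397.48685).
Solving J·Δ = −F gives Δ = (0.825, -0.506).
Then the next iterate is (x₁, x₂)₁ = (-0.675, 1.494).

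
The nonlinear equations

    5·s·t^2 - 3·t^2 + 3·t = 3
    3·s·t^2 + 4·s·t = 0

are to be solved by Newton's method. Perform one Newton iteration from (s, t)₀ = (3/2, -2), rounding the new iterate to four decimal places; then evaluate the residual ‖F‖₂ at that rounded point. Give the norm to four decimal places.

2.2166

At (3/2, -2): F = (9.0000, 6.0000).
Jacobian J = [[5·t^2, 10·s·t - 6·t + 3], [3·t^2 + 4·t, 6·s·t + 4·s]].
At the point, J = [[20.0000, -15.0000], [4.0000, -12.0000]] (det J = -180.0000).
Solving J·Δ = −F gives Δ = (-0.1000, 0.4667).
Then the next iterate is (s, t)₁ = (1.4000, -1.5333).
Re-evaluating at (1.4000, -1.5333): F = (1.804136, 1.287757), so ‖F‖₂ = 2.2166.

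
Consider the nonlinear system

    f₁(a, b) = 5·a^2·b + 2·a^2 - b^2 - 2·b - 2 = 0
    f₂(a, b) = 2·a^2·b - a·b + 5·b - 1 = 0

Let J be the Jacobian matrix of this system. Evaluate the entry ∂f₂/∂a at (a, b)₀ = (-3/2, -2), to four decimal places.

14.0000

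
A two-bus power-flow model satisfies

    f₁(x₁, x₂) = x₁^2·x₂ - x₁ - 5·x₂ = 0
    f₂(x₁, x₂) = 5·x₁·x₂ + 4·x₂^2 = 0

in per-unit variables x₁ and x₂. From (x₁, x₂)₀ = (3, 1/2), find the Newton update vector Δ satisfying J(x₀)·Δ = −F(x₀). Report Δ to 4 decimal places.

(1.8929, -0.6964)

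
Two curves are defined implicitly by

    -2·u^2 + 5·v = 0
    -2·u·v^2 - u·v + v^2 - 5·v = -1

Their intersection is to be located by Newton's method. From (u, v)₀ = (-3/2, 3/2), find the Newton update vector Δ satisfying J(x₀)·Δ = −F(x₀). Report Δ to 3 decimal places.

(-0.022, -0.574)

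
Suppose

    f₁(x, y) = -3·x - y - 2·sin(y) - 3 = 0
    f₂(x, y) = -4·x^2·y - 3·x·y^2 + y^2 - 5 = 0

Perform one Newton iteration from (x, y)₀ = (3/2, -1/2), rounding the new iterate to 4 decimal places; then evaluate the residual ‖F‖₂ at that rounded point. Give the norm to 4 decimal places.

4.8826

At (3/2, -1/2): F = (-6.041149, -1.3750).
Jacobian J = [[-3, -2·cos(y) - 1], [-8·x·y - 3·y^2, -4·x^2 - 6·x·y + 2·y]].
At the point, J = [[-3.0000, -2.755165], [5.2500, -5.5000]] (det J = 30.964617).
Solving J·Δ = −F gives Δ = (-0.9507, -1.1575).
Then the next iterate is (x, y)₁ = (0.5493, -1.6575).
Re-evaluating at (0.5493, -1.6575): F = (-0.997913, -4.779507), so ‖F‖₂ = 4.8826.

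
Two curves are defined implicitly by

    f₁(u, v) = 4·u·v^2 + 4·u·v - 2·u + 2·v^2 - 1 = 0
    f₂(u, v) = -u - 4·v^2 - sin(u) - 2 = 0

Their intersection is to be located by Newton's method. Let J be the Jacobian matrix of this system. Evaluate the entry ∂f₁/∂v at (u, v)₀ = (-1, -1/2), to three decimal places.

-2.000

∂f₁/∂v = 8·u·v + 4·u + 4·v.
At (-1, -1/2) this is -2.000.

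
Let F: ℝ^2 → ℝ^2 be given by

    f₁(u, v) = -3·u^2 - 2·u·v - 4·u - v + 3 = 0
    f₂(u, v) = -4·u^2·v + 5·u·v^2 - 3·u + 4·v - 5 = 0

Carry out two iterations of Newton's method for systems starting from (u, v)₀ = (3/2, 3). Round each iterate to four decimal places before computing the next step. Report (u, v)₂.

(0.2683, 1.4846)

At (3/2, 3): F = (-21.7500, 43.0000).
Jacobian J = [[-6·u - 2·v - 4, -2·u - 1], [-8·u·v + 5·v^2 - 3, -4·u^2 + 10·u·v + 4]].
At the point, J = [[-19.0000, -4.0000], [6.0000, 40.0000]] (det J = -736.0000).
Solving J·Δ = −F gives Δ = (-0.9484, -0.9327).
Then the next iterate is (u, v)₁ = (0.5516, 2.0673).
Round to (0.5516, 2.0673) and repeat: F = (-4.467133, 10.885337), J = [[-11.4442, -2.1032], [9.246065, 14.186177]].
Δ = (-0.2833, -0.5827), so (u, v)₂ = (0.2683, 1.4846).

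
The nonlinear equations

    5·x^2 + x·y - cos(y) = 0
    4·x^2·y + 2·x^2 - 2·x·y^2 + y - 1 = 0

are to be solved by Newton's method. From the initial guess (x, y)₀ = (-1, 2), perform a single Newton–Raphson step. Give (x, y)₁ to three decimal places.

(-0.567, 1.471)

At (-1, 2): F = (3.41615, 19.000).
Jacobian J = [[10·x + y, x + sin(y)], [8·x·y + 4·x - 2·y^2, 4·x^2 - 4·x·y + 1]].
At the point, J = [[-8.000, -0.09070], [-28.000, 13.000]] (det J = -106.53967).
Solving J·Δ = −F gives Δ = (0.433, -0.529).
Then the next iterate is (x, y)₁ = (-0.567, 1.471).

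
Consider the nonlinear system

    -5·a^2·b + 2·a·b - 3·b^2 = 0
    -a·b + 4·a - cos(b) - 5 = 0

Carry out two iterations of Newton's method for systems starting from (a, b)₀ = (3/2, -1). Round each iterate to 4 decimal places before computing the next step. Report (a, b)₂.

At (3/2, -1): F = (5.2500, 1.959698).
Jacobian J = [[-10·a·b + 2·b, -5·a^2 + 2·a - 6·b], [-b + 4, -a + sin(b)]].
At the point, J = [[13.0000, -2.2500], [5.0000, -2.341471]] (det J = -19.189123).
Solving J·Δ = −F gives Δ = (-0.4108, -0.0403).
Then the next iterate is (a, b)₁ = (1.0892, -1.0403).
Round to (1.0892, -1.0403) and repeat: F = (0.657972, -0.016067), J = [[9.250348, 2.488417], [5.0403, -1.951756]].
Δ = (-0.0407, -0.1132), so (a, b)₂ = (1.0485, -1.1535).

(1.0485, -1.1535)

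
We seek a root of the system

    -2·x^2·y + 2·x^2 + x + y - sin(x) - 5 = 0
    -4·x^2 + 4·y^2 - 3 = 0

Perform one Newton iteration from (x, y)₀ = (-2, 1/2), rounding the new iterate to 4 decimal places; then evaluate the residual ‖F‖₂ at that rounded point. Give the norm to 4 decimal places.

At (-2, 1/2): F = (-1.590703, -18.0000).
Jacobian J = [[-4·x·y + 4·x - cos(x) + 1, -2·x^2 + 1], [-8·x, 8·y]].
At the point, J = [[-2.583853, -7.0000], [16.0000, 4.0000]] (det J = 101.664587).
Solving J·Δ = −F gives Δ = (1.3020, -0.7078).
Then the next iterate is (x, y)₁ = (-0.6980, -0.2078).
Re-evaluating at (-0.6980, -0.2078): F = (-4.086223, -4.776093), so ‖F‖₂ = 6.2856.

6.2856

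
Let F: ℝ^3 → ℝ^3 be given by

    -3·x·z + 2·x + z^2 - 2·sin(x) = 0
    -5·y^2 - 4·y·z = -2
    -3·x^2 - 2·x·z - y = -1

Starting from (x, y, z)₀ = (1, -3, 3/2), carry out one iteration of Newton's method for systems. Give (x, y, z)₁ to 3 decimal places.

(0.460, -2.564, 2.711)

At (1, -3, 3/2): F = (-1.93294, -25.000, -2.000).
Jacobian J = [[-3·z - 2·cos(x) + 2, 0, -3·x + 2·z], [0, -10·y - 4·z, -4·y], [-6·x - 2·z, -1, -2·x]].
At the point, J = [[-3.58060, 0.000, 0.000], [0.000, 24.000, 12.000], [-9.000, -1.000, -2.000]] (det J = 128.90177).
Solving J·Δ = −F gives Δ = (-0.540, 0.436, 1.211).
Then the next iterate is (x, y, z)₁ = (0.460, -2.564, 2.711).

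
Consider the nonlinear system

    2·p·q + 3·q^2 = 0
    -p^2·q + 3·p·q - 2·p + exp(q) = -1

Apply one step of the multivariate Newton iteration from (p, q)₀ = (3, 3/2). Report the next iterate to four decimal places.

(2.2937, 0.5913)

At (3, 3/2): F = (15.7500, -0.518311).
Jacobian J = [[2·q, 2·p + 6·q], [-2·p·q + 3·q - 2, -p^2 + 3·p + exp(q)]].
At the point, J = [[3.0000, 15.0000], [-6.5000, 4.481689]] (det J = 110.945067).
Solving J·Δ = −F gives Δ = (-0.7063, -0.9087).
Then the next iterate is (p, q)₁ = (2.2937, 0.5913).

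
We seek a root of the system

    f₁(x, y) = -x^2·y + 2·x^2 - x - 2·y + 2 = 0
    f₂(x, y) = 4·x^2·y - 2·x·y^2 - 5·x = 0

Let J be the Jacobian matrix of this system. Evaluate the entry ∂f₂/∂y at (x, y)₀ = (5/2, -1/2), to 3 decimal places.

30.000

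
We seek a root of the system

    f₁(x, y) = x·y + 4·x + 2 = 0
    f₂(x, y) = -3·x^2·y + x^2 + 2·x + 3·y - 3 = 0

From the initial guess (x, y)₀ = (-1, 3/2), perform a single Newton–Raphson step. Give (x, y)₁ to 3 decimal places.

At (-1, 3/2): F = (-3.500, -4.000).
Jacobian J = [[y + 4, x], [-6·x·y + 2·x + 2, -3·x^2 + 3]].
At the point, J = [[5.500, -1.000], [9.000, 0.000]] (det J = 9.000).
Solving J·Δ = −F gives Δ = (0.444, -1.056).
Then the next iterate is (x, y)₁ = (-0.556, 0.444).

(-0.556, 0.444)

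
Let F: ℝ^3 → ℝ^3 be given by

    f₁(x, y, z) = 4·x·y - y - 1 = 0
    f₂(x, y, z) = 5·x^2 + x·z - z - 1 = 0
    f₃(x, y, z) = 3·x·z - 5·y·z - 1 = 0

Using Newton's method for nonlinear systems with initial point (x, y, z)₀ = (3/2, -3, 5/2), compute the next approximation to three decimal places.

At (3/2, -3, 5/2): F = (-16.000, 11.500, 47.750).
Jacobian J = [[4·y, 4·x - 1, 0], [10·x + z, 0, x - 1], [3·z, -5·z, 3·x - 5·y]].
At the point, J = [[-12.000, 5.000, 0.000], [17.500, 0.000, 0.500], [7.500, -12.500, 19.500]] (det J = -1762.500).
Solving J·Δ = −F gives Δ = (-0.625, 1.700, -1.119).
Then the next iterate is (x, y, z)₁ = (0.875, -1.300, 1.381).

(0.875, -1.300, 1.381)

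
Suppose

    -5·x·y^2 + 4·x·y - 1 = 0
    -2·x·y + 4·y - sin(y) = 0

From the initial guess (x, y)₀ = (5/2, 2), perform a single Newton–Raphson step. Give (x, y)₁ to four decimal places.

At (5/2, 2): F = (-31.0000, -2.909297).
Jacobian J = [[-5·y^2 + 4·y, -10·x·y + 4·x], [-2·y, -2·x - cos(y) + 4]].
At the point, J = [[-12.0000, -40.0000], [-4.0000, -0.583853]] (det J = -152.993762).
Solving J·Δ = −F gives Δ = (-0.6423, -0.5823).
Then the next iterate is (x, y)₁ = (1.8577, 1.4177).

(1.8577, 1.4177)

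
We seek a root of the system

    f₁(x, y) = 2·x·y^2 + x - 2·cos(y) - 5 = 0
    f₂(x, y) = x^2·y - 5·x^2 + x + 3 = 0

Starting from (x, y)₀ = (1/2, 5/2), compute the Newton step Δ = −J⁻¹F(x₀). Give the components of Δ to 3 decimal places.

(1.340, -3.460)

At (1/2, 5/2): F = (3.35229, 2.875).
Jacobian J = [[2·y^2 + 1, 4·x·y + 2·sin(y)], [2·x·y - 10·x + 1, x^2]].
At the point, J = [[13.500, 6.19694], [-1.500, 0.250]] (det J = 12.67042).
Solving J·Δ = −F gives Δ = (1.340, -3.460).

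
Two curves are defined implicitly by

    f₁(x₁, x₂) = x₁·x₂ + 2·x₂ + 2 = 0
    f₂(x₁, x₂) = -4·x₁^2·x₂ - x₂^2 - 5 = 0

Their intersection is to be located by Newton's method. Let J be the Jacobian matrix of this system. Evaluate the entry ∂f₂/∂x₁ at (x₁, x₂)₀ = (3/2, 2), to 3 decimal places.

-24.000

∂f₂/∂x₁ = -8·x₁·x₂.
At (3/2, 2) this is -24.000.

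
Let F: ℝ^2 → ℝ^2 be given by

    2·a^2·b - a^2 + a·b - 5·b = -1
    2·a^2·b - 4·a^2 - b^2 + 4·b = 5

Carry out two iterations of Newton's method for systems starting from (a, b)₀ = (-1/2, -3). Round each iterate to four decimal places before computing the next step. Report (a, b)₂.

At (-1/2, -3): F = (15.7500, -28.5000).
Jacobian J = [[4·a·b - 2·a + b, 2·a^2 + a - 5], [4·a·b - 8·a, 2·a^2 - 2·b + 4]].
At the point, J = [[4.0000, -5.0000], [10.0000, 10.5000]] (det J = 92.0000).
Solving J·Δ = −F gives Δ = (-0.2486, 2.9511).
Then the next iterate is (a, b)₁ = (-0.7486, -0.0489).
Round to (-0.7486, -0.0489) and repeat: F = (0.665897, -7.494406), J = [[1.594726, -4.627796], [6.135226, 5.218604]].
Δ = (0.8500, 0.4368), so (a, b)₂ = (0.1014, 0.3879).

(0.1014, 0.3879)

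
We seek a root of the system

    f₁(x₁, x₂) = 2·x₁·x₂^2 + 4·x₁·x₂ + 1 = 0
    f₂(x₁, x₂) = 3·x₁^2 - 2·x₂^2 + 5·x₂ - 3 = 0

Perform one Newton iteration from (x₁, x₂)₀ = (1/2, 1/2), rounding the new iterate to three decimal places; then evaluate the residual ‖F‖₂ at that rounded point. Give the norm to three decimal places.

At (1/2, 1/2): F = (2.250, -0.250).
Jacobian J = [[2·x₂^2 + 4·x₂, 4·x₁·x₂ + 4·x₁], [6·x₁, -4·x₂ + 5]].
At the point, J = [[2.500, 3.000], [3.000, 3.000]] (det J = -1.500).
Solving J·Δ = −F gives Δ = (5.000, -4.917).
Then the next iterate is (x₁, x₂)₁ = (5.500, -4.417).
Re-evaluating at (5.500, -4.417): F = (118.43478, 26.64522), so ‖F‖₂ = 121.395.

121.395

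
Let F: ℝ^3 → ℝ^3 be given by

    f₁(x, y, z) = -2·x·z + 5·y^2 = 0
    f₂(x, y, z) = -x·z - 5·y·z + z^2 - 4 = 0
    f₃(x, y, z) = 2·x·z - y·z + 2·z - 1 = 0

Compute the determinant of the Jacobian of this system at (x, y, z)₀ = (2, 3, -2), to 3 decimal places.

2452.000

J = [[-2·z, 10·y, -2·x], [-z, -5·z, -x - 5·y + 2·z], [2·z, -z, 2·x - y + 2]].
At the point, J = [[4.000, 30.000, -4.000], [2.000, 10.000, -21.000], [-4.000, 2.000, 3.000]].
det J = 2452.000.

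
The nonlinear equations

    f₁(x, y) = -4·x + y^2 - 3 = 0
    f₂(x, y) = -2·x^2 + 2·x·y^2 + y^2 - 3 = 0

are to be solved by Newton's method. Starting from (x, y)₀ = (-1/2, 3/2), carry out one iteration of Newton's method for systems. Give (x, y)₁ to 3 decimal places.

(0.038, 1.801)

At (-1/2, 3/2): F = (1.250, -3.500).
Jacobian J = [[-4, 2·y], [-4·x + 2·y^2, 4·x·y + 2·y]].
At the point, J = [[-4.000, 3.000], [6.500, 0.000]] (det J = -19.500).
Solving J·Δ = −F gives Δ = (0.538, 0.301).
Then the next iterate is (x, y)₁ = (0.038, 1.801).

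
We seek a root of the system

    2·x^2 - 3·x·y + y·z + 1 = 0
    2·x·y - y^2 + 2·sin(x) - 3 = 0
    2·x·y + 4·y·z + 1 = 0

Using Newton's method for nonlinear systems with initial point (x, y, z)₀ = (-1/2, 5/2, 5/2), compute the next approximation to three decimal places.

(-0.282, 0.628, 1.726)

At (-1/2, 5/2, 5/2): F = (11.500, -12.70885, 23.500).
Jacobian J = [[4·x - 3·y, -3·x + z, y], [2·y + 2·cos(x), 2·x - 2·y, 0], [2·y, 2·x + 4·z, 4·y]].
At the point, J = [[-9.500, 4.000, 2.500], [6.75517, -6.000, 0.000], [5.000, 9.000, 10.000]] (det J = 526.78461).
Solving J·Δ = −F gives Δ = (0.218, -1.872, -0.774).
Then the next iterate is (x, y, z)₁ = (-0.282, 0.628, 1.726).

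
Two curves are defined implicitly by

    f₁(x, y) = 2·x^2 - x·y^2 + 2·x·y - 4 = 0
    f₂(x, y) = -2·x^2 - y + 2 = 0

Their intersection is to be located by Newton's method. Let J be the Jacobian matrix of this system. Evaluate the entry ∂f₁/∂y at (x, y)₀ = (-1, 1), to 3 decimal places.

∂f₁/∂y = -2·x·y + 2·x.
At (-1, 1) this is 0.000.

0.000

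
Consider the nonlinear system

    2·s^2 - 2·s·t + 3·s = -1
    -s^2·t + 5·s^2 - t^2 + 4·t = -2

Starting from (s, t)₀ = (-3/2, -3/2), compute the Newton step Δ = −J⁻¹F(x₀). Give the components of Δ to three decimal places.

(0.714, 1.167)

At (-3/2, -3/2): F = (-3.500, 8.375).
Jacobian J = [[4·s - 2·t + 3, -2·s], [-2·s·t + 10·s, -s^2 - 2·t + 4]].
At the point, J = [[0.000, 3.000], [-19.500, 4.750]] (det J = 58.500).
Solving J·Δ = −F gives Δ = (0.714, 1.167).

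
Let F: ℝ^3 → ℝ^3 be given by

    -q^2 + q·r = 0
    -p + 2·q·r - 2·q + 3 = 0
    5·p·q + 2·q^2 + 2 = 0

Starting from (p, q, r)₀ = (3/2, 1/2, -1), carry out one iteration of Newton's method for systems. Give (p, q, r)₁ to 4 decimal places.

At (3/2, 1/2, -1): F = (-0.7500, -0.5000, 6.2500).
Jacobian J = [[0, -2·q + r, q], [-1, 2·r - 2, 2·q], [5·q, 5·p + 4·q, 0]].
At the point, J = [[0.0000, -2.0000, 0.5000], [-1.0000, -4.0000, 1.0000], [2.5000, 9.5000, 0.0000]] (det J = -4.7500).
Solving J·Δ = −F gives Δ = (1.0000, -0.9211, -2.1842).
Then the next iterate is (p, q, r)₁ = (2.5000, -0.4211, -3.1842).

(2.5000, -0.4211, -3.1842)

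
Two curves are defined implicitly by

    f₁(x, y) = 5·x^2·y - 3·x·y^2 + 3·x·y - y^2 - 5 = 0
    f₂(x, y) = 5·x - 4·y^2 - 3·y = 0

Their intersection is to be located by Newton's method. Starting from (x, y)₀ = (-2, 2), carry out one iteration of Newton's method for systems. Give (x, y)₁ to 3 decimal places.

At (-2, 2): F = (43.000, -32.000).
Jacobian J = [[10·x·y - 3·y^2 + 3·y, 5·x^2 - 6·x·y + 3·x - 2·y], [5, -8·y - 3]].
At the point, J = [[-46.000, 34.000], [5.000, -19.000]] (det J = 704.000).
Solving J·Δ = −F gives Δ = (-0.385, -1.786).
Then the next iterate is (x, y)₁ = (-2.385, 0.214).

(-2.385, 0.214)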